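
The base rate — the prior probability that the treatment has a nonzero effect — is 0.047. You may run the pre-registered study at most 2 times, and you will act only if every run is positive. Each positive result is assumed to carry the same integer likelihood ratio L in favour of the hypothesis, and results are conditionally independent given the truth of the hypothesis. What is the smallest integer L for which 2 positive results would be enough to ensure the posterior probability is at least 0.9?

Prior odds = 0.047/0.953 = 47/953.
Target odds = 0.9/0.1 = 9.
Need L² ≥ 9 ÷ (47/953) = 8577/47.
13² = 169 < 8577/47 ≤ 196 = 14², so L = 14.

14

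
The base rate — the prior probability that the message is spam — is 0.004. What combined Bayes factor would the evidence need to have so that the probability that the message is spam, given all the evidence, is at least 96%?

5976

Prior odds = 0.004/0.996 = 1/249.
Target odds = 0.96/0.04 = 24.
Required Bayes factor = 24 ÷ (1/249) = 5976.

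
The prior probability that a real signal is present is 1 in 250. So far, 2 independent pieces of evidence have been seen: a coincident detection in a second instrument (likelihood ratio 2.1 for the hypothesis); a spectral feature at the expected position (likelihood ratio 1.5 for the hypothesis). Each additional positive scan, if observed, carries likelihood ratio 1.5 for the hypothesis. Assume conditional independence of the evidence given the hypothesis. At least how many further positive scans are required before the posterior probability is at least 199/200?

Prior odds = 0.004/0.996 = 1/249.
Combined Bayes factor of the evidence already in hand = 2.1 × 1.5 = 3.15.
Odds after that evidence = (1/249) × 3.15 = 21/1660.
Target odds = 0.995/0.005 = 199.
Need 1.5ⁿ ≥ 199 ÷ (21/1660) = 330340/21.
1.5²³ ≈11222.7 falls short of 330340/21 but 1.5²⁴ ≈16834.1 reaches it, so n = 24.

24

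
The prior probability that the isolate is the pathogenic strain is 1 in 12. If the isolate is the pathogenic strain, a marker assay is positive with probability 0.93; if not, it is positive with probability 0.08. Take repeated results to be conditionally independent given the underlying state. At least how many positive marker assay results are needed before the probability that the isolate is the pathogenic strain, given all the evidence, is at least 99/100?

3

Prior odds = (1/12)/(11/12) = 1/11.
Likelihood ratio of a positive = 0.93/0.08 = 11.625.
Target posterior odds = 0.99/0.01 = 99.
Need (1/11) × 11.625ⁿ ≥ 99, i.e. 11.625ⁿ ≥ 1089.
11.625² = 135.140625 falls short of 1089 but 11.625³ = 804357/512 reaches it, so n = 3.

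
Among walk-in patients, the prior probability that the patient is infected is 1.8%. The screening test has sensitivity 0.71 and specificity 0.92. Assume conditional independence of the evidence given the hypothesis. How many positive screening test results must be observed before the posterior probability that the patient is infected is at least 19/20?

4

Prior odds = 0.018/0.982 = 9/491.
False-positive rate = 1 − 0.92 = 0.08; likelihood ratio of a positive = 0.71/0.08 = 8.875.
Target posterior odds = 0.95/0.05 = 19.
Need (9/491) × 8.875ⁿ ≥ 19, i.e. 8.875ⁿ ≥ 9329/9.
8.875³ = 357911/512 falls short of 9329/9 but 8.875⁴ = 25411681/4096 reaches it, so n = 4.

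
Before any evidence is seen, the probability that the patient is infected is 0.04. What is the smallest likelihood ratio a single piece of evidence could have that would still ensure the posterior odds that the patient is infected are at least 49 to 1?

1176

Prior odds = 0.04/0.96 = 1/24.
Target odds = 49.
Required Bayes factor = 49 ÷ (1/24) = 1176.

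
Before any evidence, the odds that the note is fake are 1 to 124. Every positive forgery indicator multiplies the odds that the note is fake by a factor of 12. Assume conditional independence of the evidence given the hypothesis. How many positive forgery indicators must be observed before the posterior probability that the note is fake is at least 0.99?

4

Prior odds = 1/124.
Likelihood ratio per positive forgery indicator = 12.
Target posterior odds = 0.99/0.01 = 99.
Need (1/124) × 12ⁿ ≥ 99, i.e. 12ⁿ ≥ 12276.
12³ = 1728 falls short of 12276 but 12⁴ = 20736 reaches it, so n = 4.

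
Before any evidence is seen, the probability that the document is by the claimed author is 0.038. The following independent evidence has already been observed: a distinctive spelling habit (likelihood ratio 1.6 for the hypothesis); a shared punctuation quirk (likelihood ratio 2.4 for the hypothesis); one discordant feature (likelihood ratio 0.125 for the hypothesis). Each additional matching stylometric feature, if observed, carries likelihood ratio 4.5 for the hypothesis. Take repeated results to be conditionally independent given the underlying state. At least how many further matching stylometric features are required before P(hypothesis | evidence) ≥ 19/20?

Prior odds = 0.038/0.962 = 19/481.
Combined Bayes factor of the evidence already in hand = 1.6 × 2.4 × 0.125 = 0.48.
Odds after that evidence = (19/481) × 0.48 = 228/12025.
Target odds = 0.95/0.05 = 19.
Need 4.5ⁿ ≥ 19 ÷ (228/12025) = 12025/12.
4.5⁴ = 410.0625 falls short of 12025/12 but 4.5⁵ = 1845.28125 reaches it, so n = 5.

5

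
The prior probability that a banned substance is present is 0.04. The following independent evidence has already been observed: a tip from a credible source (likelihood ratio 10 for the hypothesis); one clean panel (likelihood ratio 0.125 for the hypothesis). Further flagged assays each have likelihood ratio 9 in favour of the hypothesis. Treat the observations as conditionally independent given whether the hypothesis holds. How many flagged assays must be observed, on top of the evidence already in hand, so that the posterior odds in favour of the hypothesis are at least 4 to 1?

Prior odds = 0.04/0.96 = 1/24.
Combined Bayes factor of the evidence already in hand = 10 × 0.125 = 1.25.
Odds after that evidence = (1/24) × 1.25 = 5/96.
Target odds = 4.
Need 9ⁿ ≥ 4 ÷ (5/96) = 76.8.
9¹ = 9 falls short of 76.8 but 9² = 81 reaches it, so n = 2.

2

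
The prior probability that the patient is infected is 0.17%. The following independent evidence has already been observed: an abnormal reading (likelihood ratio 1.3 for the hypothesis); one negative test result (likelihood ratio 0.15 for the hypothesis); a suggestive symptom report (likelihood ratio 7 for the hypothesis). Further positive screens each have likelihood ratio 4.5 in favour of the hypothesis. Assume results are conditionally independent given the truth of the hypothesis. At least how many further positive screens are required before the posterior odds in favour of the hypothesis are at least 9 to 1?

6

Prior odds = 0.0017/0.9983 = 17/9983.
Combined Bayes factor of the evidence already in hand = 1.3 × 0.15 × 7 = 1.365.
Odds after that evidence = (17/9983) × 1.365 = 4641/1996600.
Target odds = 9.
Need 4.5ⁿ ≥ 9 ÷ (4641/1996600) = 5989800/1547.
4.5⁵ = 1845.28125 falls short of 5989800/1547 but 4.5⁶ = 8303.765625 reaches it, so n = 6.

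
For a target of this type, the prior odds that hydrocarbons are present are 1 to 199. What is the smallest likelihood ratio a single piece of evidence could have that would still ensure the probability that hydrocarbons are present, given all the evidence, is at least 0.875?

1393

Prior odds = 1/199.
Target odds = 0.875/0.125 = 7.
Required Bayes factor = 7 ÷ (1/199) = 1393.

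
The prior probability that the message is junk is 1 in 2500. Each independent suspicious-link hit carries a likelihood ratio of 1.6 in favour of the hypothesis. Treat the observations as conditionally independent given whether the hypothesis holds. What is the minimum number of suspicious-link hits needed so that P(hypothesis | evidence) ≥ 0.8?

20

Prior odds: 0.0004 ÷ 0.9996 = 1/2499.
Likelihood ratio per suspicious-link hit = 1.6.
Target odds: 0.8 ÷ 0.2 = 4.
Require 1.6ⁿ ≥ 4 ÷ (1/2499) = 9996.
1.6¹⁹ ≈7555.79 falls short of 9996 but 1.6²⁰ ≈12089.3 reaches it, so n = 20.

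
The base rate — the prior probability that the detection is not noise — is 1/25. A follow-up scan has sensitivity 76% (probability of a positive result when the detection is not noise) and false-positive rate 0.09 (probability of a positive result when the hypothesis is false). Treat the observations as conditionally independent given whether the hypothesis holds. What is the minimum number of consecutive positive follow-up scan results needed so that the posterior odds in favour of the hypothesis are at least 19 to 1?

Prior odds = 0.04/0.96 = 1/24.
Likelihood ratio of a positive result = 0.76/0.09 = 76/9.
Target odds = 19.
Require (76/9)ⁿ ≥ 19 ÷ (1/24) = 456.
(76/9)² = 5776/81 falls short of 456 but (76/9)³ = 438976/729 reaches it, so n = 3.

3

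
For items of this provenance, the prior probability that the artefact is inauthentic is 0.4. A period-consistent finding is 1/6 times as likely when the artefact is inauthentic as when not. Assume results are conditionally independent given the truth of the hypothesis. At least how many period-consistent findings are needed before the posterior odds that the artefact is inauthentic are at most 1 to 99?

3

Prior odds: 0.4 ÷ 0.6 = 2/3.
Likelihood ratio per period-consistent finding = 1/6.
Target odds = 1/99.
Need (2/3) × (1/6)ⁿ ≤ 1/99, i.e. (1/6)ⁿ ≤ 1/66.
(1/6)² = 1/36 is still above 1/66 but (1/6)³ = 1/216 is at or below it, so n = 3.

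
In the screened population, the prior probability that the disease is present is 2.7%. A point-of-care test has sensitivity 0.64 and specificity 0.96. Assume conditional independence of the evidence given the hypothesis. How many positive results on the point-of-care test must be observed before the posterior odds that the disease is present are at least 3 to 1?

2

Prior odds = 0.027/0.973 = 27/973.
False-positive rate = 1 − 0.96 = 0.04; likelihood ratio of a positive = 0.64/0.04 = 16.
Target odds = 3.
Require 16ⁿ ≥ 3 ÷ (27/973) = 973/9.
16¹ = 16 falls short of 973/9 but 16² = 256 reaches it, so n = 2.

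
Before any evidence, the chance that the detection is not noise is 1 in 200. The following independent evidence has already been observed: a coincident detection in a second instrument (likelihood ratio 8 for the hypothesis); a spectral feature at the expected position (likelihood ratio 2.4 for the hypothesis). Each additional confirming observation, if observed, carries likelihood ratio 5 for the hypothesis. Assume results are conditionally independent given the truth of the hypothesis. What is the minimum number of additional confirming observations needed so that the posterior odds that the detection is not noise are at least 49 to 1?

4

Prior odds = 0.005/0.995 = 1/199.
Combined Bayes factor of the evidence already in hand = 8 × 2.4 = 19.2.
Odds after that evidence = (1/199) × 19.2 = 96/995.
Target odds = 49.
Need 5ⁿ ≥ 49 ÷ (96/995) = 48755/96.
5³ = 125 falls short of 48755/96 but 5⁴ = 625 reaches it, so n = 4.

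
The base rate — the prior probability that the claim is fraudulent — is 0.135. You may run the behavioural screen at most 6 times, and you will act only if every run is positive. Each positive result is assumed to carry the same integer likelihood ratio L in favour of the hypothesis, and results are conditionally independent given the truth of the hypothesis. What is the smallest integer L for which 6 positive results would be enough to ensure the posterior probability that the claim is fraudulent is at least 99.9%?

5

Prior odds = 0.135/0.865 = 27/173.
Target odds = 0.999/0.001 = 999.
Need L⁶ ≥ 999 ÷ (27/173) = 6401.
4⁶ = 4096 < 6401 ≤ 15625 = 5⁶, so L = 5.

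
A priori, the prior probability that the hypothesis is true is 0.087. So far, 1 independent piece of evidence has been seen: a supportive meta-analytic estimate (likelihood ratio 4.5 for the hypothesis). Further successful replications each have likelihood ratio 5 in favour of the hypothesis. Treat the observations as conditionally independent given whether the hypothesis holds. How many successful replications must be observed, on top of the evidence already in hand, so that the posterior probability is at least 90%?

Prior odds = 0.087/0.913 = 87/913.
Bayes factor of the evidence already in hand = 4.5.
Odds after that evidence = (87/913) × 4.5 = 783/1826.
Target odds = 0.9/0.1 = 9.
Need 5ⁿ ≥ 9 ÷ (783/1826) = 1826/87.
5¹ = 5 falls short of 1826/87 but 5² = 25 reaches it, so n = 2.

2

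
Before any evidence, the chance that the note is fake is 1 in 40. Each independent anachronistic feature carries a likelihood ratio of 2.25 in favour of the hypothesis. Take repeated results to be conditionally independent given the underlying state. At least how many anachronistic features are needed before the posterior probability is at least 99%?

Prior odds = 0.025/0.975 = 1/39.
Likelihood ratio per anachronistic feature = 2.25.
Target odds: 0.99 ÷ 0.01 = 99.
Need (1/39) × 2.25ⁿ ≥ 99, i.e. 2.25ⁿ ≥ 3861.
2.25¹⁰ ≈3325.26 falls short of 3861 but 2.25¹¹ ≈7481.83 reaches it, so n = 11.

11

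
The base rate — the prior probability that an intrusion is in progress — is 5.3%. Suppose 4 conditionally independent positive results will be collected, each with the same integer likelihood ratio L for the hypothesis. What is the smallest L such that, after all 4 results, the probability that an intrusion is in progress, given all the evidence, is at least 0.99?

Prior odds = 0.053/0.947 = 53/947.
Target odds = 0.99/0.01 = 99.
Need L⁴ ≥ 99 ÷ (53/947) = 93753/53.
6⁴ = 1296 < 93753/53 ≤ 2401 = 7⁴, so L = 7.

7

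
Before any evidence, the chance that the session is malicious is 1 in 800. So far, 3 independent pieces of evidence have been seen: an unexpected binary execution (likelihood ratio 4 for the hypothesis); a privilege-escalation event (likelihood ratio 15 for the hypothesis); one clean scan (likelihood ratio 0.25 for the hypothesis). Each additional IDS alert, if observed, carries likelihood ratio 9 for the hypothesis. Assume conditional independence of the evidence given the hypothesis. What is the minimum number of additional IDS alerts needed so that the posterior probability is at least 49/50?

4

Prior odds = 0.00125/0.99875 = 1/799.
Combined Bayes factor of the evidence already in hand = 4 × 15 × 0.25 = 15.
Odds after that evidence = (1/799) × 15 = 15/799.
Target odds = 0.98/0.02 = 49.
Need 9ⁿ ≥ 49 ÷ (15/799) = 39151/15.
9³ = 729 falls short of 39151/15 but 9⁴ = 6561 reaches it, so n = 4.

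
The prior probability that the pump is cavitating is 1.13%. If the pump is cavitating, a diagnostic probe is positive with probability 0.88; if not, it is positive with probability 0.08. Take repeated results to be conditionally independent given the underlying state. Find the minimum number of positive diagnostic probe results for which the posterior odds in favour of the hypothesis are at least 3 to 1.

Prior odds: 0.0113 ÷ 0.9887 = 113/9887.
Likelihood ratio of a positive = 0.88/0.08 = 11.
Target odds = 3.
Require 11ⁿ ≥ 3 ÷ (113/9887) = 29661/113.
11² = 121 falls short of 29661/113 but 11³ = 1331 reaches it, so n = 3.

3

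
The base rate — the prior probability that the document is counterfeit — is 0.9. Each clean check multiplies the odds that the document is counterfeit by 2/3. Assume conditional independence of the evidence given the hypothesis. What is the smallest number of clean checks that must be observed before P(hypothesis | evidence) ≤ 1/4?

9

Prior odds: 0.9 ÷ 0.1 = 9.
Likelihood ratio per clean check = 2/3.
Target posterior odds = 0.25/0.75 = 1/3.
Need 9 × (2/3)ⁿ ≤ 1/3, i.e. (2/3)ⁿ ≤ 1/27.
(2/3)⁸ = 256/6561 is still above 1/27 but (2/3)⁹ = 512/19683 is at or below it, so n = 9.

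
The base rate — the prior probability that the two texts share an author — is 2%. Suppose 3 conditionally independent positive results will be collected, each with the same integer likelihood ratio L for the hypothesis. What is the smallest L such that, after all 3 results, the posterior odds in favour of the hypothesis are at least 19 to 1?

10

Prior odds = 0.02/0.98 = 1/49.
Target odds = 19.
Need L³ ≥ 19 ÷ (1/49) = 931.
9³ = 729 < 931 ≤ 1000 = 10³, so L = 10.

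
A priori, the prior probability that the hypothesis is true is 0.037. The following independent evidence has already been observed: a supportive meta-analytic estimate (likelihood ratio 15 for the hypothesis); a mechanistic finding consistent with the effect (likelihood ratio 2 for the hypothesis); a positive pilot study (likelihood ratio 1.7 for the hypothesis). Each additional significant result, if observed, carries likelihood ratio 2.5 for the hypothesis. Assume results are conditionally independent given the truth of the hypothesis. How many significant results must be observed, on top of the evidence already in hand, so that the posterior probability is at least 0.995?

6

Prior odds = 0.037/0.963 = 37/963.
Combined Bayes factor of the evidence already in hand = 15 × 2 × 1.7 = 51.
Odds after that evidence = (37/963) × 51 = 629/321.
Target odds = 0.995/0.005 = 199.
Need 2.5ⁿ ≥ 199 ÷ (629/321) = 63879/629.
2.5⁵ = 97.65625 falls short of 63879/629 but 2.5⁶ = 244.140625 reaches it, so n = 6.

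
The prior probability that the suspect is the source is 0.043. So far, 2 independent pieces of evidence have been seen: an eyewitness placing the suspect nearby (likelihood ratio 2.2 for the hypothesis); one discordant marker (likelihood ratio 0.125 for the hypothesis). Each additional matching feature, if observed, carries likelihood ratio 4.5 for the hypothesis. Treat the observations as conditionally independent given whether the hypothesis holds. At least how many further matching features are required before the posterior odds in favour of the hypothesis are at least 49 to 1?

6

Prior odds = 0.043/0.957 = 43/957.
Combined Bayes factor of the evidence already in hand = 2.2 × 0.125 = 0.275.
Odds after that evidence = (43/957) × 0.275 = 43/3480.
Target odds = 49.
Need 4.5ⁿ ≥ 49 ÷ (43/3480) = 170520/43.
4.5⁵ = 1845.28125 falls short of 170520/43 but 4.5⁶ = 8303.765625 reaches it, so n = 6.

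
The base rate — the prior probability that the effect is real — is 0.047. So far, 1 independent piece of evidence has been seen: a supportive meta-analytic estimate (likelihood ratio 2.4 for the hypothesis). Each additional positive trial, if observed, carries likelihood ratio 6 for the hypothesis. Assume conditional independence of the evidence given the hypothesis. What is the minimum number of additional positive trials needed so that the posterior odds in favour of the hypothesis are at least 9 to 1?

3

Prior odds = 0.047/0.953 = 47/953.
Bayes factor of the evidence already in hand = 2.4.
Odds after that evidence = (47/953) × 2.4 = 564/4765.
Target odds = 9.
Need 6ⁿ ≥ 9 ÷ (564/4765) = 14295/188.
6² = 36 falls short of 14295/188 but 6³ = 216 reaches it, so n = 3.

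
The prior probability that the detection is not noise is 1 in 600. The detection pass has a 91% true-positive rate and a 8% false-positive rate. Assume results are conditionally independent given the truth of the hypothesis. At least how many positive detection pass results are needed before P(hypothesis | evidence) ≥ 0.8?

4

Prior odds = (1/600)/(599/600) = 1/599.
Likelihood ratio of a positive result = 0.91/0.08 = 11.375.
Target posterior odds = 0.8/0.2 = 4.
Require 11.375ⁿ ≥ 4 ÷ (1/599) = 2396.
11.375³ = 753571/512 falls short of 2396 but 11.375⁴ = 68574961/4096 reaches it, so n = 4.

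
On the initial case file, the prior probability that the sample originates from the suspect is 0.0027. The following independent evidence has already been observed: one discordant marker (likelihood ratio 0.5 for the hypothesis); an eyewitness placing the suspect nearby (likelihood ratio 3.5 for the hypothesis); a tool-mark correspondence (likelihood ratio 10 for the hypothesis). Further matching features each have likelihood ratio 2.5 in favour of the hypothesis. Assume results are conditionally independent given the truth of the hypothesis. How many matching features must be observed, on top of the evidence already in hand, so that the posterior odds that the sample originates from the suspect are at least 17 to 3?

6

Prior odds = 0.0027/0.9973 = 27/9973.
Combined Bayes factor of the evidence already in hand = 0.5 × 3.5 × 10 = 17.5.
Odds after that evidence = (27/9973) × 17.5 = 945/19946.
Target odds = 17/3.
Need 2.5ⁿ ≥ 17/3 ÷ (945/19946) = 339082/2835.
2.5⁵ = 97.65625 falls short of 339082/2835 but 2.5⁶ = 244.140625 reaches it, so n = 6.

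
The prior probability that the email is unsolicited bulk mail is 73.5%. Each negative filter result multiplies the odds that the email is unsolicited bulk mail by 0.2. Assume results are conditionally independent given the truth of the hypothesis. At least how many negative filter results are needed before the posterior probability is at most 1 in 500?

5

Prior odds = 0.735/0.265 = 147/53.
Likelihood ratio per negative filter result = 0.2.
Target odds: 0.002 ÷ 0.998 = 1/499.
Need (147/53) × 0.2ⁿ ≤ 1/499, i.e. 0.2ⁿ ≤ 53/73353.
0.2⁴ = 0.0016 is still above 53/73353 but 0.2⁵ = 0.00032 is at or below it, so n = 5.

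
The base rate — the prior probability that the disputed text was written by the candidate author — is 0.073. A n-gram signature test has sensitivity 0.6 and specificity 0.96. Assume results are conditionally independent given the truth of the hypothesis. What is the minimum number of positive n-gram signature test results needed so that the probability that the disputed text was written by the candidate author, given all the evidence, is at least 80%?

2

Prior odds: 0.073 ÷ 0.927 = 73/927.
False-positive rate = 1 − 0.96 = 0.04; likelihood ratio of a positive = 0.6/0.04 = 15.
Target odds: 0.8 ÷ 0.2 = 4.
Need (73/927) × 15ⁿ ≥ 4, i.e. 15ⁿ ≥ 3708/73.
15¹ = 15 falls short of 3708/73 but 15² = 225 reaches it, so n = 2.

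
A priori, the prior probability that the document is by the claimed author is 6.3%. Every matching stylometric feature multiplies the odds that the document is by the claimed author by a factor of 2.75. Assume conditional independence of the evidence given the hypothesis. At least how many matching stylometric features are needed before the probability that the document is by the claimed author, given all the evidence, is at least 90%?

Prior odds = 0.063/0.937 = 63/937.
Likelihood ratio per matching stylometric feature = 2.75.
Target posterior odds = 0.9/0.1 = 9.
Need (63/937) × 2.75ⁿ ≥ 9, i.e. 2.75ⁿ ≥ 937/7.
2.75⁴ = 57.19140625 falls short of 937/7 but 2.75⁵ = 161051/1024 reaches it, so n = 5.

5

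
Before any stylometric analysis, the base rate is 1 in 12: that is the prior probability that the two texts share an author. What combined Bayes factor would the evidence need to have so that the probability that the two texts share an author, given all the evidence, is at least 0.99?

Prior odds = (1/12)/(11/12) = 1/11.
Target odds = 0.99/0.01 = 99.
Required Bayes factor = 99 ÷ (1/11) = 1089.

1089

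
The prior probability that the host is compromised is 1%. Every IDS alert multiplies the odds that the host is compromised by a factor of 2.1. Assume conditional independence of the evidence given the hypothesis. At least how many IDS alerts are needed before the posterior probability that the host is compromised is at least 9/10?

10

Prior odds = 0.01/0.99 = 1/99.
Likelihood ratio per IDS alert = 2.1.
Target posterior odds = 0.9/0.1 = 9.
Require 2.1ⁿ ≥ 9 ÷ (1/99) = 891.
2.1⁹ ≈794.28 falls short of 891 but 2.1¹⁰ ≈1667.99 reaches it, so n = 10.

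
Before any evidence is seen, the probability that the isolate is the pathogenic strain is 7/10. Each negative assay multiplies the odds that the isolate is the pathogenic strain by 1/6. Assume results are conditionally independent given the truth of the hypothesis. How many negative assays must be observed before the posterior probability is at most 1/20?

Prior odds: 0.7 ÷ 0.3 = 7/3.
Likelihood ratio per negative assay = 1/6.
Target posterior odds = 0.05/0.95 = 1/19.
Need (7/3) × (1/6)ⁿ ≤ 1/19, i.e. (1/6)ⁿ ≤ 3/133.
(1/6)² = 1/36 is still above 3/133 but (1/6)³ = 1/216 is at or below it, so n = 3.

3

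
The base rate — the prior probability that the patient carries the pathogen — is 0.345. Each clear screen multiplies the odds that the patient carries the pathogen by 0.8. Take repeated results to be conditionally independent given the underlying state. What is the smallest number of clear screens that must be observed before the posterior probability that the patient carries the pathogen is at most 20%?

Prior odds = 0.345/0.655 = 69/131.
Likelihood ratio per clear screen = 0.8.
Target odds: 0.2 ÷ 0.8 = 0.25.
Require 0.8ⁿ ≤ 0.25 ÷ (69/131) = 131/276.
0.8³ = 0.512 is still above 131/276 but 0.8⁴ = 0.4096 is at or below it, so n = 4.

4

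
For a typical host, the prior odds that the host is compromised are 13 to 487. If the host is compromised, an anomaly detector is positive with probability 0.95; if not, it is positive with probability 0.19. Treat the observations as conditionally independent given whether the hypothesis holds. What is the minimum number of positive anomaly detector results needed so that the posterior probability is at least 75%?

Prior odds = 13/487.
Likelihood ratio of a positive = 0.95/0.19 = 5.
Target odds: 0.75 ÷ 0.25 = 3.
Need (13/487) × 5ⁿ ≥ 3, i.e. 5ⁿ ≥ 1461/13.
5² = 25 falls short of 1461/13 but 5³ = 125 reaches it, so n = 3.

3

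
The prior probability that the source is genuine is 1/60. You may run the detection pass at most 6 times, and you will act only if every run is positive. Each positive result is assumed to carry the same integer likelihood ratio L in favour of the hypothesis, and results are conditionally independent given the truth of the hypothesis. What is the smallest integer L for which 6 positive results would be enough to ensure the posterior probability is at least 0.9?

3

Prior odds = (1/60)/(59/60) = 1/59.
Target odds = 0.9/0.1 = 9.
Need L⁶ ≥ 9 ÷ (1/59) = 531.
2⁶ = 64 < 531 ≤ 729 = 3⁶, so L = 3.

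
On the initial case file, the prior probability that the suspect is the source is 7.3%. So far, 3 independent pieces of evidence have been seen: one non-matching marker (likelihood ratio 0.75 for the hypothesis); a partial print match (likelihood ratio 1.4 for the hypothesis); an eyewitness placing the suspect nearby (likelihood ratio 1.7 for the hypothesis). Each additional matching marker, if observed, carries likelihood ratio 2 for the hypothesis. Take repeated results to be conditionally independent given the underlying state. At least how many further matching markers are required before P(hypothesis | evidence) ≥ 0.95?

Prior odds = 0.073/0.927 = 73/927.
Combined Bayes factor of the evidence already in hand = 0.75 × 1.4 × 1.7 = 1.785.
Odds after that evidence = (73/927) × 1.785 = 8687/61800.
Target odds = 0.95/0.05 = 19.
Need 2ⁿ ≥ 19 ÷ (8687/61800) = 1174200/8687.
2⁷ = 128 falls short of 1174200/8687 but 2⁸ = 256 reaches it, so n = 8.

8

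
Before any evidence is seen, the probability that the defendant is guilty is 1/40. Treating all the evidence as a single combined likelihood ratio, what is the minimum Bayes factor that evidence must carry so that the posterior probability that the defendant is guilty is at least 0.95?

Prior odds = 0.025/0.975 = 1/39.
Target odds = 0.95/0.05 = 19.
Required Bayes factor = 19 ÷ (1/39) = 741.

741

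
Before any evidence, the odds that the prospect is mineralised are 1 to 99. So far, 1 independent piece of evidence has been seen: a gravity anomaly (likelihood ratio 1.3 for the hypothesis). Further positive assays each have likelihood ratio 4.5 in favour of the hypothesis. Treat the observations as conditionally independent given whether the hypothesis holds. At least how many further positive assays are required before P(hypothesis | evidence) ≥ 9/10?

5

Prior odds = 1/99.
Bayes factor of the evidence already in hand = 1.3.
Odds after that evidence = (1/99) × 1.3 = 13/990.
Target odds = 0.9/0.1 = 9.
Need 4.5ⁿ ≥ 9 ÷ (13/990) = 8910/13.
4.5⁴ = 410.0625 falls short of 8910/13 but 4.5⁵ = 1845.28125 reaches it, so n = 5.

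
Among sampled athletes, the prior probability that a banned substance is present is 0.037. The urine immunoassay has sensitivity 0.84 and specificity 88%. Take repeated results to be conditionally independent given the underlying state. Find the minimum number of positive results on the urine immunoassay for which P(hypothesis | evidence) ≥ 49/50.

4

Prior odds = 0.037/0.963 = 37/963.
False-positive rate = 1 − 0.88 = 0.12; likelihood ratio of a positive = 0.84/0.12 = 7.
Target odds: 0.98 ÷ 0.02 = 49.
Need (37/963) × 7ⁿ ≥ 49, i.e. 7ⁿ ≥ 47187/37.
7³ = 343 falls short of 47187/37 but 7⁴ = 2401 reaches it, so n = 4.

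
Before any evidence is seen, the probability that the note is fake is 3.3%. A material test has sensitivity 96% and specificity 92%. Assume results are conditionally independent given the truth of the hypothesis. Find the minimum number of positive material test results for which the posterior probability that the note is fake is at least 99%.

4

Prior odds: 0.033 ÷ 0.967 = 33/967.
False-positive rate = 1 − 0.92 = 0.08; likelihood ratio of a positive = 0.96/0.08 = 12.
Target odds: 0.99 ÷ 0.01 = 99.
Need (33/967) × 12ⁿ ≥ 99, i.e. 12ⁿ ≥ 2901.
12³ = 1728 falls short of 2901 but 12⁴ = 20736 reaches it, so n = 4.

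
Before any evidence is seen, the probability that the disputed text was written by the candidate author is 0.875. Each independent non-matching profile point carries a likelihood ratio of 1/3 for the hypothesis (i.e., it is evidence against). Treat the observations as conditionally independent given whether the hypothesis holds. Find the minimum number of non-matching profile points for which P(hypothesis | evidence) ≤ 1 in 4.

3

Prior odds: 0.875 ÷ 0.125 = 7.
Likelihood ratio per non-matching profile point = 1/3.
Target odds: 0.25 ÷ 0.75 = 1/3.
Need 7 × (1/3)ⁿ ≤ 1/3, i.e. (1/3)ⁿ ≤ 1/21.
(1/3)² = 1/9 is still above 1/21 but (1/3)³ = 1/27 is at or below it, so n = 3.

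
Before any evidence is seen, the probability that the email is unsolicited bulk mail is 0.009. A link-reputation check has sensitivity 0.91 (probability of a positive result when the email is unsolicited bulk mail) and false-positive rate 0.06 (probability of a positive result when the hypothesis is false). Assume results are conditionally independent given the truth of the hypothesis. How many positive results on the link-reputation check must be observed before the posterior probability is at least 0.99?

Prior odds: 0.009 ÷ 0.991 = 9/991.
Likelihood ratio of a positive result = 0.91/0.06 = 91/6.
Target odds: 0.99 ÷ 0.01 = 99.
Need (9/991) × (91/6)ⁿ ≥ 99, i.e. (91/6)ⁿ ≥ 10901.
(91/6)³ = 753571/216 falls short of 10901 but (91/6)⁴ = 68574961/1296 reaches it, so n = 4.

4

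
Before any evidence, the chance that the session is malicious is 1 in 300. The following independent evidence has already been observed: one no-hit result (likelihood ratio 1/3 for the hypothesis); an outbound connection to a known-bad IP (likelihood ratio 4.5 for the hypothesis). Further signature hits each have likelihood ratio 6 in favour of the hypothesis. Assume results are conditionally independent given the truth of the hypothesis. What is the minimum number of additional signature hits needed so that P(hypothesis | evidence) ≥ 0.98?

Prior odds = (1/300)/(299/300) = 1/299.
Combined Bayes factor of the evidence already in hand = (1/3) × 4.5 = 1.5.
Odds after that evidence = (1/299) × 1.5 = 3/598.
Target odds = 0.98/0.02 = 49.
Need 6ⁿ ≥ 49 ÷ (3/598) = 29302/3.
6⁵ = 7776 falls short of 29302/3 but 6⁶ = 46656 reaches it, so n = 6.

6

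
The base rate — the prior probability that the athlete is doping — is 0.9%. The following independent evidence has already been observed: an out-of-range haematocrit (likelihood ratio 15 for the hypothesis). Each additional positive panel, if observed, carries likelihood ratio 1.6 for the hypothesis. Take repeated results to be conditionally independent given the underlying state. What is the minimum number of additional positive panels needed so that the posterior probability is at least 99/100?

15

Prior odds = 0.009/0.991 = 9/991.
Bayes factor of the evidence already in hand = 15.
Odds after that evidence = (9/991) × 15 = 135/991.
Target odds = 0.99/0.01 = 99.
Need 1.6ⁿ ≥ 99 ÷ (135/991) = 10901/15.
1.6¹⁴ ≈720.576 falls short of 10901/15 but 1.6¹⁵ ≈1152.92 reaches it, so n = 15.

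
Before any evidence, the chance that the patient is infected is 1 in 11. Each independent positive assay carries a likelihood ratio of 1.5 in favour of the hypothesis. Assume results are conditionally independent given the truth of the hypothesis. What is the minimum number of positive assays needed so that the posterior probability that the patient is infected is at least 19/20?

13

Prior odds = (1/11)/(10/11) = 0.1.
Likelihood ratio per positive assay = 1.5.
Target posterior odds = 0.95/0.05 = 19.
Need 0.1 × 1.5ⁿ ≥ 19, i.e. 1.5ⁿ ≥ 190.
1.5¹² = 531441/4096 falls short of 190 but 1.5¹³ = 1594323/8192 reaches it, so n = 13.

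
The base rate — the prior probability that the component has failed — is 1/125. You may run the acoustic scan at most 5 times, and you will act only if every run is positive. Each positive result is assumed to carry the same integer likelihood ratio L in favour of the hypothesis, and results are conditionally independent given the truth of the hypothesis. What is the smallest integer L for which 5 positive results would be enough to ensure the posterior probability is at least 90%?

5

Prior odds = 0.008/0.992 = 1/124.
Target odds = 0.9/0.1 = 9.
Need L⁵ ≥ 9 ÷ (1/124) = 1116.
4⁵ = 1024 < 1116 ≤ 3125 = 5⁵, so L = 5.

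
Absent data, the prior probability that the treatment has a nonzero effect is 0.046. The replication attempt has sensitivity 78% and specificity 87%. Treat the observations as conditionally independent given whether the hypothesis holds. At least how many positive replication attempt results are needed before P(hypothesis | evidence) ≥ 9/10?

Prior odds = 0.046/0.954 = 23/477.
False-positive rate = 1 − 0.87 = 0.13; likelihood ratio of a positive = 0.78/0.13 = 6.
Target odds: 0.9 ÷ 0.1 = 9.
Require 6ⁿ ≥ 9 ÷ (23/477) = 4293/23.
6² = 36 falls short of 4293/23 but 6³ = 216 reaches it, so n = 3.

3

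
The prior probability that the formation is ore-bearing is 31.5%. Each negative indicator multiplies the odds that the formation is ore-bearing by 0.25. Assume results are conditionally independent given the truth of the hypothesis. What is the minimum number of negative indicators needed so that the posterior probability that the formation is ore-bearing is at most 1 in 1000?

5

Prior odds: 0.315 ÷ 0.685 = 63/137.
Likelihood ratio per negative indicator = 0.25.
Target posterior odds = 0.001/0.999 = 1/999.
Need (63/137) × 0.25ⁿ ≤ 1/999, i.e. 0.25ⁿ ≤ 137/62937.
0.25⁴ = 0.00390625 is still above 137/62937 but 0.25⁵ = 1/1024 is at or below it, so n = 5.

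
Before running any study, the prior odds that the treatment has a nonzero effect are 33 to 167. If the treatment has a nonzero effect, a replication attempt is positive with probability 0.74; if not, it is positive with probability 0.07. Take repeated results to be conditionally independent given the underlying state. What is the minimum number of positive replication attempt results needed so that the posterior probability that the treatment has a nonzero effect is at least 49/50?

3

Prior odds = 33/167.
Likelihood ratio of a positive = 0.74/0.07 = 74/7.
Target odds: 0.98 ÷ 0.02 = 49.
Require (74/7)ⁿ ≥ 49 ÷ (33/167) = 8183/33.
(74/7)² = 5476/49 falls short of 8183/33 but (74/7)³ = 405224/343 reaches it, so n = 3.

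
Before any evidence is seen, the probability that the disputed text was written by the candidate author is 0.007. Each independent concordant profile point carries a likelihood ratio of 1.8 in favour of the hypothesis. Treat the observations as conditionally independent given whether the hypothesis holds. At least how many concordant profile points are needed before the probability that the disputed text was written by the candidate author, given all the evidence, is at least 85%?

Prior odds: 0.007 ÷ 0.993 = 7/993.
Likelihood ratio per concordant profile point = 1.8.
Target odds: 0.85 ÷ 0.15 = 17/3.
Require 1.8ⁿ ≥ 17/3 ÷ (7/993) = 5627/7.
1.8¹¹ ≈642.684 falls short of 5627/7 but 1.8¹² ≈1156.83 reaches it, so n = 12.

12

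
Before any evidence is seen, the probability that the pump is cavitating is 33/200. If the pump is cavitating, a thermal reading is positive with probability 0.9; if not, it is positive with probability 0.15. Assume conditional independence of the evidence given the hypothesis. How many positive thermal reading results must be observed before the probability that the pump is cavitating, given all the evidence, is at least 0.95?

3

Prior odds = 0.165/0.835 = 33/167.
Likelihood ratio of a positive = 0.9/0.15 = 6.
Target odds: 0.95 ÷ 0.05 = 19.
Need (33/167) × 6ⁿ ≥ 19, i.e. 6ⁿ ≥ 3173/33.
6² = 36 falls short of 3173/33 but 6³ = 216 reaches it, so n = 3.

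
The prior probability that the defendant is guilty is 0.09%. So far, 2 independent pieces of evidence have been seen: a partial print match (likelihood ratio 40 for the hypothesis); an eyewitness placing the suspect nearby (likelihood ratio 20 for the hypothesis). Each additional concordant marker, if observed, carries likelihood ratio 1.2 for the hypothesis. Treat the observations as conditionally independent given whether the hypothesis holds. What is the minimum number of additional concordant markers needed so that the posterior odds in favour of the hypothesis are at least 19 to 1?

18

Prior odds = 0.0009/0.9991 = 9/9991.
Combined Bayes factor of the evidence already in hand = 40 × 20 = 800.
Odds after that evidence = (9/9991) × 800 = 7200/9991.
Target odds = 19.
Need 1.2ⁿ ≥ 19 ÷ (7200/9991) = 189829/7200.
1.2¹⁷ ≈22.1861 falls short of 189829/7200 but 1.2¹⁸ ≈26.6233 reaches it, so n = 18.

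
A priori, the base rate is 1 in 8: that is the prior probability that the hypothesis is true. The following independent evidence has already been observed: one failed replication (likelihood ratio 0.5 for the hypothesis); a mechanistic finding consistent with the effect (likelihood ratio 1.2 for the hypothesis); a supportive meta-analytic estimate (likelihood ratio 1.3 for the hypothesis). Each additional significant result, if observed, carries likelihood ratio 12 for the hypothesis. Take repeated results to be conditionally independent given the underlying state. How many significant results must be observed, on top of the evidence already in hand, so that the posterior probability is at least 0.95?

Prior odds = 0.125/0.875 = 1/7.
Combined Bayes factor of the evidence already in hand = 0.5 × 1.2 × 1.3 = 0.78.
Odds after that evidence = (1/7) × 0.78 = 39/350.
Target odds = 0.95/0.05 = 19.
Need 12ⁿ ≥ 19 ÷ (39/350) = 6650/39.
12² = 144 falls short of 6650/39 but 12³ = 1728 reaches it, so n = 3.

3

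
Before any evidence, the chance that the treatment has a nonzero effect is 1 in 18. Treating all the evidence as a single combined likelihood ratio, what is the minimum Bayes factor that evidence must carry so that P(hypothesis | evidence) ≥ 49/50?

833

Prior odds = (1/18)/(17/18) = 1/17.
Target odds = 0.98/0.02 = 49.
Required Bayes factor = 49 ÷ (1/17) = 833.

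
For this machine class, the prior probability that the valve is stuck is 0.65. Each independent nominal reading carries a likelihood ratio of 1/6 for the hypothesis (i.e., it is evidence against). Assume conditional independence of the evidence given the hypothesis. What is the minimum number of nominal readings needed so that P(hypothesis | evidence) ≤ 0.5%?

Prior odds = 0.65/0.35 = 13/7.
Likelihood ratio per nominal reading = 1/6.
Target odds: 0.005 ÷ 0.995 = 1/199.
Need (13/7) × (1/6)ⁿ ≤ 1/199, i.e. (1/6)ⁿ ≤ 7/2587.
(1/6)³ = 1/216 is still above 7/2587 but (1/6)⁴ = 1/1296 is at or below it, so n = 4.

4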